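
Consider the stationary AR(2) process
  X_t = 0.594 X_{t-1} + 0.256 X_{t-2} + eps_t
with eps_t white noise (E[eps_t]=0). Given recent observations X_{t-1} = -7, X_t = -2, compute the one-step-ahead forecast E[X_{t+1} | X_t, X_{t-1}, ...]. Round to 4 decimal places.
E[X_{t+1} \mid \mathcal F_t] = -2.9800

For an AR(p) model X_t = c + sum_i phi_i X_{t-i} + eps_t, the
one-step-ahead conditional mean is
  E[X_{t+1} | X_t, ...] = c + sum_i phi_i X_{t+1-i}.
Substitute known values:
  E[X_{t+1} | ...] = (0.594) * (-2) + (0.256) * (-7)
                   = -2.9800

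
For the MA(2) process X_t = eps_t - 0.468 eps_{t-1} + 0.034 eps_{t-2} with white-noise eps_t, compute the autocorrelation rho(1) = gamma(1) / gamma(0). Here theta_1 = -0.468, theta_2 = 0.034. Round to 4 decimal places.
\rho(1) = -0.3966

For an MA(q) process with theta_0 = 1, the autocovariance is
  gamma(k) = sigma^2 * sum_{i=0..q-k} theta_i * theta_{i+k},
and rho(k) = gamma(k) / gamma(0). Sigma^2 cancels.
  numerator   = (1)*(-0.468) + (-0.468)*(0.034) = -0.483912.
  denominator = (1)^2 + (-0.468)^2 + (0.034)^2 = 1.22018.
  rho(1) = -0.483912 / 1.22018 = -0.3966.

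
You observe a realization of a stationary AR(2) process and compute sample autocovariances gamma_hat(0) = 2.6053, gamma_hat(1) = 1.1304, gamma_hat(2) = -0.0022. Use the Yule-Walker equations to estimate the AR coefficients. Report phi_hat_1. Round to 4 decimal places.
\hat\phi_{1} = 0.5350

The Yule-Walker equations for an AR(p) process read, in matrix form,
  Gamma_p phi = r_p,   with   (Gamma_p)_{ij} = gamma(|i - j|),
                       (r_p)_i = gamma(i),   i,j = 1..p.
Substitute the sample gammas (Toeplitz matrix and right-hand side of size 2):
  Gamma_p = [[2.6053, 1.1304], [1.1304, 2.6053]]
  r_p     = [1.1304, -0.0022]
Written out:
  2.6053 phi_1 + 1.1304 phi_2 = 1.1304
  1.1304 phi_1 + 2.6053 phi_2 = -0.0022
Solve by Cramer's rule:
  det = gamma(0)^2 - gamma(1)^2 = (2.6053)^2 - (1.1304)^2 = 6.78758809 - 1.27780416 = 5.50978393
  phi_hat_1 = [gamma(1) gamma(0) - gamma(1) gamma(2)] / det = [(1.1304)(2.6053) - (1.1304)(-0.0022)] / 5.50978393 = 2.947518 / 5.50978393 = 0.535
  phi_hat_2 = [gamma(0) gamma(2) - gamma(1)^2] / det = [(2.6053)(-0.0022) - (1.1304)^2] / 5.50978393 = -1.28353582 / 5.50978393 = -0.233
So phi_hat = [0.5350, -0.2330].
Therefore phi_hat_1 = 0.5350.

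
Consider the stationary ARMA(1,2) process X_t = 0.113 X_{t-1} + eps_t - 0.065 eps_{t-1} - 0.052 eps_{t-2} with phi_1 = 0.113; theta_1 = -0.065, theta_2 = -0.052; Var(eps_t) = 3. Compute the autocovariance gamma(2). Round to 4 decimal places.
\gamma(2) = -0.1404

Multiply the model equation by X_{t-k} and take expectations. With theta_0 = psi_0 = 1 and psi_j the MA(infinity) weights, this gives
  gamma(k) - sum_i phi_i gamma(k-i) = c_k,
  c_k = sigma^2 * sum_{j=k..q} theta_j psi_{j-k}   (c_k = 0 for k > q),
using gamma(-m) = gamma(m).
psi-weights needed (psi_j = theta_j + sum_i phi_i psi_{j-i}):
  psi_1 = theta_1 + phi_1 = -0.065 + (0.113) = 0.048
  psi_2 = theta_2 + phi_1 psi_1 = -0.052 + (0.113)(0.048) = -0.046576
Right-hand sides:
  c_0 = sigma^2 (1 + theta_1 psi_1 + theta_2 psi_2) = 3 * (1 + (-0.065)(0.048) + (-0.052)(-0.046576)) = 3 * 0.999302 = 2.997906
  c_1 = sigma^2 (theta_1 + theta_2 psi_1) = 3 * (-0.065 + (-0.052)(0.048)) = -0.202488
  c_2 = sigma^2 theta_2 = 3 * (-0.052) = -0.156
Equations for k = 0 and k = 1 (AR order 1):
  gamma(0) = phi_1 gamma(1) + c_0
  gamma(1) = phi_1 gamma(0) + c_1
Substituting the second into the first: gamma(0) (1 - phi_1^2) = c_0 + phi_1 c_1, so
  gamma(0) = (c_0 + phi_1 c_1) / (1 - phi_1^2) = (2.997906 + (0.113)(-0.202488)) / (1 - (0.113)^2) = 2.975025 / 0.987231 = 3.013504.
  gamma(1) = phi_1 gamma(0) + c_1 = (0.113)(3.013504) + (-0.202488) = 0.138038.
For k = 2: gamma(2) = phi_1 gamma(1) + c_2
  = (0.113)(0.138038) + (-0.156) = -0.140402.
Therefore gamma(2) = -0.1404 (to 4 decimal places).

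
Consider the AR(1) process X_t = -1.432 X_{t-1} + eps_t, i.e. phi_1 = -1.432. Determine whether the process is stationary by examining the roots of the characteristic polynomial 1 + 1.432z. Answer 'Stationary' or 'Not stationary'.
\text{Not stationary}

The AR(p) characteristic polynomial is P(z) = 1 + 1.432z.
Stationarity requires all roots to lie outside the unit circle, i.e. |z| > 1 for every root.
This is linear in z: 1 + (1.432) z = 0  =>  z = -1/(1.432) = -0.698324,  |z| = 0.698324.
Moduli of all roots: 0.6983.
All moduli strictly greater than 1? No.
Verdict: Not stationary.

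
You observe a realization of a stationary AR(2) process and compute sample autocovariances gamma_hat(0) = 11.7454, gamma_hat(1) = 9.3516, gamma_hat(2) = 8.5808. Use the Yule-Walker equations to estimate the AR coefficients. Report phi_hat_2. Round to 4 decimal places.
\hat\phi_{2} = 0.2640

The Yule-Walker equations for an AR(p) process read, in matrix form,
  Gamma_p phi = r_p,   with   (Gamma_p)_{ij} = gamma(|i - j|),
                       (r_p)_i = gamma(i),   i,j = 1..p.
Substitute the sample gammas (Toeplitz matrix and right-hand side of size 2):
  Gamma_p = [[11.7454, 9.3516], [9.3516, 11.7454]]
  r_p     = [9.3516, 8.5808]
Written out:
  11.7454 phi_1 + 9.3516 phi_2 = 9.3516
  9.3516 phi_1 + 11.7454 phi_2 = 8.5808
Solve by Cramer's rule:
  det = gamma(0)^2 - gamma(1)^2 = (11.7454)^2 - (9.3516)^2 = 137.95442116 - 87.45242256 = 50.5019986
  phi_hat_1 = [gamma(1) gamma(0) - gamma(1) gamma(2)] / det = [(9.3516)(11.7454) - (9.3516)(8.5808)] / 50.5019986 = 29.59407336 / 50.5019986 = 0.586
  phi_hat_2 = [gamma(0) gamma(2) - gamma(1)^2] / det = [(11.7454)(8.5808) - (9.3516)^2] / 50.5019986 = 13.33250576 / 50.5019986 = 0.264
So phi_hat = [0.5860, 0.2640].
Therefore phi_hat_2 = 0.2640.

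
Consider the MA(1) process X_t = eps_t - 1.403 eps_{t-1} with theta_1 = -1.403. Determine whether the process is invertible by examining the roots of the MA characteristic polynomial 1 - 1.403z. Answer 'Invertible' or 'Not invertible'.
\text{Not invertible}

The MA(q) characteristic polynomial is P(z) = 1 - 1.403z.
Invertibility requires all roots to lie outside the unit circle, i.e. |z| > 1 for every root.
This is linear in z: 1 + (-1.403) z = 0  =>  z = -1/(-1.403) = 0.712758,  |z| = 0.712758.
Moduli of all roots: 0.7128.
All moduli strictly greater than 1? No.
Verdict: Not invertible.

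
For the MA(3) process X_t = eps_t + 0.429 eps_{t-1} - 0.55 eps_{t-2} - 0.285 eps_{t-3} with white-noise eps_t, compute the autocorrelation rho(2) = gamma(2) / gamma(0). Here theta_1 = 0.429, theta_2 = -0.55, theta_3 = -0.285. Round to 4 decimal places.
\rho(2) = -0.4288

For an MA(q) process with theta_0 = 1, the autocovariance is
  gamma(k) = sigma^2 * sum_{i=0..q-k} theta_i * theta_{i+k},
and rho(k) = gamma(k) / gamma(0). Sigma^2 cancels.
  numerator   = (1)*(-0.55) + (0.429)*(-0.285) = -0.672265.
  denominator = (1)^2 + (0.429)^2 + (-0.55)^2 + (-0.285)^2 = 1.567766.
  rho(2) = -0.672265 / 1.567766 = -0.4288.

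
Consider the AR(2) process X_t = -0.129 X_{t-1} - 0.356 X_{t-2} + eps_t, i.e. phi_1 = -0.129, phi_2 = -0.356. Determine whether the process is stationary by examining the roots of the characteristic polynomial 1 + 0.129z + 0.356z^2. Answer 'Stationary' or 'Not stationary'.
\text{Stationary}

The AR(p) characteristic polynomial is P(z) = 1 + 0.129z + 0.356z^2.
Stationarity requires all roots to lie outside the unit circle, i.e. |z| > 1 for every root.
Set 1 + (0.129) z + (0.356) z^2 = 0, i.e. a z^2 + b z + c = 0 with a = 0.356, b = 0.129, c = 1.
Discriminant D = b^2 - 4ac = (0.129)^2 - 4*(0.356)*1 = 0.016641 - (1.424) = -1.407359.
D < 0, so the roots are the complex-conjugate pair z = (-b +/- i sqrt(-D)) / (2a) = -0.1812 +/- 1.6662i.
For a conjugate pair |z|^2 = z * conj(z) = (product of roots) = c/a = 1/(0.356) = 2.808989, so |z| = sqrt(2.808989) = 1.676 for both roots.
Moduli of all roots: 1.6760, 1.6760.
All moduli strictly greater than 1? Yes.
Verdict: Stationary.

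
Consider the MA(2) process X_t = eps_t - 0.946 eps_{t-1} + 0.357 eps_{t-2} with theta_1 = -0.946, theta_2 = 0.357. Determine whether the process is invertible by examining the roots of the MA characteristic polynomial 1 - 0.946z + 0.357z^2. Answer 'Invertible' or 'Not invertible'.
\text{Invertible}

The MA(q) characteristic polynomial is P(z) = 1 - 0.946z + 0.357z^2.
Invertibility requires all roots to lie outside the unit circle, i.e. |z| > 1 for every root.
Set 1 + (-0.946) z + (0.357) z^2 = 0, i.e. a z^2 + b z + c = 0 with a = 0.357, b = -0.946, c = 1.
Discriminant D = b^2 - 4ac = (-0.946)^2 - 4*(0.357)*1 = 0.894916 - (1.428) = -0.533084.
D < 0, so the roots are the complex-conjugate pair z = (-b +/- i sqrt(-D)) / (2a) = 1.3249 +/- 1.0226i.
For a conjugate pair |z|^2 = z * conj(z) = (product of roots) = c/a = 1/(0.357) = 2.80112, so |z| = sqrt(2.80112) = 1.6737 for both roots.
Moduli of all roots: 1.6737, 1.6737.
All moduli strictly greater than 1? Yes.
Verdict: Invertible.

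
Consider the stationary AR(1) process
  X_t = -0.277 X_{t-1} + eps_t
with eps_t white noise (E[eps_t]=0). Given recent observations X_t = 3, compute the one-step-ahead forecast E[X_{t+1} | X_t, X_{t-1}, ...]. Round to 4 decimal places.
E[X_{t+1} \mid \mathcal F_t] = -0.8310

For an AR(p) model X_t = c + sum_i phi_i X_{t-i} + eps_t, the
one-step-ahead conditional mean is
  E[X_{t+1} | X_t, ...] = c + sum_i phi_i X_{t+1-i}.
Substitute known values:
  E[X_{t+1} | ...] = (-0.277) * (3)
                   = -0.8310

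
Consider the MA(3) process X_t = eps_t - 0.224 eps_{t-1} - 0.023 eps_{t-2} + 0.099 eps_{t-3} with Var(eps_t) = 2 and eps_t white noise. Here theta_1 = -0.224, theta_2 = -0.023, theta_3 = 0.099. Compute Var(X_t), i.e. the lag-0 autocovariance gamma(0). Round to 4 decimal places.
\gamma(0) = 2.1210

For an MA(q) process X_t = eps_t + sum_i theta_i eps_{t-i} with
Var(eps_t) = sigma^2, the variance is
  gamma(0) = sigma^2 * (1 + sum_i theta_i^2).
  sum_i theta_i^2 = (-0.224)^2 + (-0.023)^2 + (0.099)^2 = 0.050176 + 0.000529 + 0.009801 = 0.060506.
  gamma(0) = 2 * (1 + 0.060506) = 2 * 1.060506 = 2.121012, which rounds to 2.1210.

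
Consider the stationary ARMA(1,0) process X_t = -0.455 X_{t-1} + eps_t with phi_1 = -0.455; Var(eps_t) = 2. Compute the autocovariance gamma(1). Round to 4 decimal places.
\gamma(1) = -1.1476

Multiply the model equation by X_{t-k} and take expectations. With theta_0 = psi_0 = 1 and psi_j the MA(infinity) weights, this gives
  gamma(k) - sum_i phi_i gamma(k-i) = c_k,
  c_k = sigma^2 * sum_{j=k..q} theta_j psi_{j-k}   (c_k = 0 for k > q),
using gamma(-m) = gamma(m).
Pure AR (q = 0): c_0 = sigma^2 = 2, c_k = 0 for k >= 1.
Equations for k = 0 and k = 1 (AR order 1):
  gamma(0) = phi_1 gamma(1) + c_0
  gamma(1) = phi_1 gamma(0) + c_1
Substituting the second into the first: gamma(0) (1 - phi_1^2) = c_0 + phi_1 c_1, so
  gamma(0) = c_0 / (1 - phi_1^2) = 2 / (1 - (-0.455)^2) = 2 / 0.792975 = 2.522148.
  gamma(1) = phi_1 gamma(0) = (-0.455)(2.522148) = -1.147577.
Therefore gamma(1) = -1.1476 (to 4 decimal places).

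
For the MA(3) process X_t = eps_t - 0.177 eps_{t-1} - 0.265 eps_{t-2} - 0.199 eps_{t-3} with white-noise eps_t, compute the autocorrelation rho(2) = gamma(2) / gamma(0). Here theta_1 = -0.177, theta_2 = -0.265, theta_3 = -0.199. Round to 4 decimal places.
\rho(2) = -0.2014

For an MA(q) process with theta_0 = 1, the autocovariance is
  gamma(k) = sigma^2 * sum_{i=0..q-k} theta_i * theta_{i+k},
and rho(k) = gamma(k) / gamma(0). Sigma^2 cancels.
  numerator   = (1)*(-0.265) + (-0.177)*(-0.199) = -0.229777.
  denominator = (1)^2 + (-0.177)^2 + (-0.265)^2 + (-0.199)^2 = 1.141155.
  rho(2) = -0.229777 / 1.141155 = -0.2014.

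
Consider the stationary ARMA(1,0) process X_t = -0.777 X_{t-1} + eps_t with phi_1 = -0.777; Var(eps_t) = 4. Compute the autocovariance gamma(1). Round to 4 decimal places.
\gamma(1) = -7.8431

Multiply the model equation by X_{t-k} and take expectations. With theta_0 = psi_0 = 1 and psi_j the MA(infinity) weights, this gives
  gamma(k) - sum_i phi_i gamma(k-i) = c_k,
  c_k = sigma^2 * sum_{j=k..q} theta_j psi_{j-k}   (c_k = 0 for k > q),
using gamma(-m) = gamma(m).
Pure AR (q = 0): c_0 = sigma^2 = 4, c_k = 0 for k >= 1.
Equations for k = 0 and k = 1 (AR order 1):
  gamma(0) = phi_1 gamma(1) + c_0
  gamma(1) = phi_1 gamma(0) + c_1
Substituting the second into the first: gamma(0) (1 - phi_1^2) = c_0 + phi_1 c_1, so
  gamma(0) = c_0 / (1 - phi_1^2) = 4 / (1 - (-0.777)^2) = 4 / 0.396271 = 10.094102.
  gamma(1) = phi_1 gamma(0) = (-0.777)(10.094102) = -7.843117.
Therefore gamma(1) = -7.8431 (to 4 decimal places).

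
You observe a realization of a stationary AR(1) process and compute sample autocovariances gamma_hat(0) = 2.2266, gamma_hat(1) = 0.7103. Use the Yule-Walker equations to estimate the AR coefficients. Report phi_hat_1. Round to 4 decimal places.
\hat\phi_{1} = 0.3190

The Yule-Walker equations for an AR(p) process read, in matrix form,
  Gamma_p phi = r_p,   with   (Gamma_p)_{ij} = gamma(|i - j|),
                       (r_p)_i = gamma(i),   i,j = 1..p.
Substitute the sample gammas (Toeplitz matrix and right-hand side of size 1):
  Gamma_p = [[2.2266]]
  r_p     = [0.7103]
With p = 1 this is the single equation gamma(0) phi_1 = gamma(1):
  phi_hat_1 = gamma(1) / gamma(0) = 0.7103 / 2.2266 = 0.3190.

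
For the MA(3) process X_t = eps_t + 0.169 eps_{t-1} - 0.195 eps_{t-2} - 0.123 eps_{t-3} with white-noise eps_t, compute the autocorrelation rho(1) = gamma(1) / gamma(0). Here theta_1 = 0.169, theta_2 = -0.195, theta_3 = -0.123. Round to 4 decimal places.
\rho(1) = 0.1479

For an MA(q) process with theta_0 = 1, the autocovariance is
  gamma(k) = sigma^2 * sum_{i=0..q-k} theta_i * theta_{i+k},
and rho(k) = gamma(k) / gamma(0). Sigma^2 cancels.
  numerator   = (1)*(0.169) + (0.169)*(-0.195) + (-0.195)*(-0.123) = 0.16003.
  denominator = (1)^2 + (0.169)^2 + (-0.195)^2 + (-0.123)^2 = 1.081715.
  rho(1) = 0.16003 / 1.081715 = 0.1479.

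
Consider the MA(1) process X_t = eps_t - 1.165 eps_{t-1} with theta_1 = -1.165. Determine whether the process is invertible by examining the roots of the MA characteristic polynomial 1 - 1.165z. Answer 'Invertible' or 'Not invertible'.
\text{Not invertible}

The MA(q) characteristic polynomial is P(z) = 1 - 1.165z.
Invertibility requires all roots to lie outside the unit circle, i.e. |z| > 1 for every root.
This is linear in z: 1 + (-1.165) z = 0  =>  z = -1/(-1.165) = 0.858369,  |z| = 0.858369.
Moduli of all roots: 0.8584.
All moduli strictly greater than 1? No.
Verdict: Not invertible.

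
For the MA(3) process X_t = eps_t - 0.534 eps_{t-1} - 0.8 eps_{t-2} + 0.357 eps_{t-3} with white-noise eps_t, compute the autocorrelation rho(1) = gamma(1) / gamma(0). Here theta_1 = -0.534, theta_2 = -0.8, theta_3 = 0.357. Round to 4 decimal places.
\rho(1) = -0.1912

For an MA(q) process with theta_0 = 1, the autocovariance is
  gamma(k) = sigma^2 * sum_{i=0..q-k} theta_i * theta_{i+k},
and rho(k) = gamma(k) / gamma(0). Sigma^2 cancels.
  numerator   = (1)*(-0.534) + (-0.534)*(-0.8) + (-0.8)*(0.357) = -0.3924.
  denominator = (1)^2 + (-0.534)^2 + (-0.8)^2 + (0.357)^2 = 2.052605.
  rho(1) = -0.3924 / 2.052605 = -0.1912.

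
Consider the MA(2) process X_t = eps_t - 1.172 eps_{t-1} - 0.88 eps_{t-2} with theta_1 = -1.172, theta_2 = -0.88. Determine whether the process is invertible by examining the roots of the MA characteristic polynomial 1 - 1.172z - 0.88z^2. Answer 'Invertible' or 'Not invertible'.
\text{Not invertible}

The MA(q) characteristic polynomial is P(z) = 1 - 1.172z - 0.88z^2.
Invertibility requires all roots to lie outside the unit circle, i.e. |z| > 1 for every root.
Set 1 + (-1.172) z + (-0.88) z^2 = 0, i.e. a z^2 + b z + c = 0 with a = -0.88, b = -1.172, c = 1.
Discriminant D = b^2 - 4ac = (-1.172)^2 - 4*(-0.88)*1 = 1.373584 - (-3.52) = 4.893584.
D >= 0, so the roots are real: z = (-b +/- sqrt(D)) / (2a) = (1.172 +/- 2.212145) / (-1.76).
  z_1 = (1.172 + 2.212145) / (-1.76) = -1.9228,   |z_1| = 1.9228.
  z_2 = (1.172 - 2.212145) / (-1.76) = 0.591,   |z_2| = 0.591.
Moduli of all roots: 1.9228, 0.5910.
All moduli strictly greater than 1? No.
Verdict: Not invertible.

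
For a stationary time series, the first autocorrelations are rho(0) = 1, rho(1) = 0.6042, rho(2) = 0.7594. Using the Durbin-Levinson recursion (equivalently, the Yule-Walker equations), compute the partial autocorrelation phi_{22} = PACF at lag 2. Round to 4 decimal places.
\phi_{22} = 0.6211

The PACF at lag k is phi_{kk}, the last component of the solution
to the Yule-Walker system G_k phi = r_k where
  (G_k)_{ij} = rho(|i - j|), (r_k)_i = rho(i), i,j = 1..k.
Equivalently, Durbin-Levinson gives phi_{kk} iteratively:
  phi_{11} = rho(1)
  phi_{kk} = [rho(k) - sum_{j=1..k-1} phi_{k-1,j} rho(k-j)]
            / [1 - sum_{j=1..k-1} phi_{k-1,j} rho(j)],
  phi_{k,j} = phi_{k-1,j} - phi_{kk} phi_{k-1,k-j},  j = 1..k-1.
Step k = 1:
  phi_11 = rho(1) = 0.6042.
Step k = 2:
  phi_22 = [rho(2) - phi_11 rho(1)] / [1 - phi_11 rho(1)] = [0.7594 - (0.6042)(0.6042)] / [1 - (0.6042)(0.6042)]
         = 0.39434236 / 0.63494236 = 0.6211.
Therefore phi_{22} = 0.6211.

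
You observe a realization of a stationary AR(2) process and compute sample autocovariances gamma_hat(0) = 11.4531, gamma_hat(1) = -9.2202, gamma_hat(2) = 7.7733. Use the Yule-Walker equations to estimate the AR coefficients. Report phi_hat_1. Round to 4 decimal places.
\hat\phi_{1} = -0.7350

The Yule-Walker equations for an AR(p) process read, in matrix form,
  Gamma_p phi = r_p,   with   (Gamma_p)_{ij} = gamma(|i - j|),
                       (r_p)_i = gamma(i),   i,j = 1..p.
Substitute the sample gammas (Toeplitz matrix and right-hand side of size 2):
  Gamma_p = [[11.4531, -9.2202], [-9.2202, 11.4531]]
  r_p     = [-9.2202, 7.7733]
Written out:
  11.4531 phi_1 - 9.2202 phi_2 = -9.2202
  -9.2202 phi_1 + 11.4531 phi_2 = 7.7733
Solve by Cramer's rule:
  det = gamma(0)^2 - gamma(1)^2 = (11.4531)^2 - (-9.2202)^2 = 131.17349961 - 85.01208804 = 46.16141157
  phi_hat_1 = [gamma(1) gamma(0) - gamma(1) gamma(2)] / det = [(-9.2202)(11.4531) - (-9.2202)(7.7733)] / 46.16141157 = -33.92849196 / 46.16141157 = -0.735
  phi_hat_2 = [gamma(0) gamma(2) - gamma(1)^2] / det = [(11.4531)(7.7733) - (-9.2202)^2] / 46.16141157 = 4.01629419 / 46.16141157 = 0.087
So phi_hat = [-0.7350, 0.0870].
Therefore phi_hat_1 = -0.7350.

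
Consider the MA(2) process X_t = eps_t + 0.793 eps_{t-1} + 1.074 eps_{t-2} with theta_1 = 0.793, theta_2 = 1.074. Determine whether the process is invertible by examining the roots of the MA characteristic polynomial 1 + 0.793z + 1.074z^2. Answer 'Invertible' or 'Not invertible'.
\text{Not invertible}

The MA(q) characteristic polynomial is P(z) = 1 + 0.793z + 1.074z^2.
Invertibility requires all roots to lie outside the unit circle, i.e. |z| > 1 for every root.
Set 1 + (0.793) z + (1.074) z^2 = 0, i.e. a z^2 + b z + c = 0 with a = 1.074, b = 0.793, c = 1.
Discriminant D = b^2 - 4ac = (0.793)^2 - 4*(1.074)*1 = 0.628849 - (4.296) = -3.667151.
D < 0, so the roots are the complex-conjugate pair z = (-b +/- i sqrt(-D)) / (2a) = -0.3692 +/- 0.8915i.
For a conjugate pair |z|^2 = z * conj(z) = (product of roots) = c/a = 1/(1.074) = 0.931099, so |z| = sqrt(0.931099) = 0.9649 for both roots.
Moduli of all roots: 0.9649, 0.9649.
All moduli strictly greater than 1? No.
Verdict: Not invertible.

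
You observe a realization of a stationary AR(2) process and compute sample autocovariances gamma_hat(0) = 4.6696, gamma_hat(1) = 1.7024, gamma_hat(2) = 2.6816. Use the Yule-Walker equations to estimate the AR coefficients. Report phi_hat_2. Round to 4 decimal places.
\hat\phi_{2} = 0.5090

The Yule-Walker equations for an AR(p) process read, in matrix form,
  Gamma_p phi = r_p,   with   (Gamma_p)_{ij} = gamma(|i - j|),
                       (r_p)_i = gamma(i),   i,j = 1..p.
Substitute the sample gammas (Toeplitz matrix and right-hand side of size 2):
  Gamma_p = [[4.6696, 1.7024], [1.7024, 4.6696]]
  r_p     = [1.7024, 2.6816]
Written out:
  4.6696 phi_1 + 1.7024 phi_2 = 1.7024
  1.7024 phi_1 + 4.6696 phi_2 = 2.6816
Solve by Cramer's rule:
  det = gamma(0)^2 - gamma(1)^2 = (4.6696)^2 - (1.7024)^2 = 21.80516416 - 2.89816576 = 18.9069984
  phi_hat_1 = [gamma(1) gamma(0) - gamma(1) gamma(2)] / det = [(1.7024)(4.6696) - (1.7024)(2.6816)] / 18.9069984 = 3.3843712 / 18.9069984 = 0.179
  phi_hat_2 = [gamma(0) gamma(2) - gamma(1)^2] / det = [(4.6696)(2.6816) - (1.7024)^2] / 18.9069984 = 9.6238336 / 18.9069984 = 0.509
So phi_hat = [0.1790, 0.5090].
Therefore phi_hat_2 = 0.5090.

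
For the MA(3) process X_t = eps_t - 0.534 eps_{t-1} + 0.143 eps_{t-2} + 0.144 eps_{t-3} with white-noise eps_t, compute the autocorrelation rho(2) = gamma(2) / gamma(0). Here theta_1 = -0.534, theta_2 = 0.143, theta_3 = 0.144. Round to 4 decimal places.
\rho(2) = 0.0498

For an MA(q) process with theta_0 = 1, the autocovariance is
  gamma(k) = sigma^2 * sum_{i=0..q-k} theta_i * theta_{i+k},
and rho(k) = gamma(k) / gamma(0). Sigma^2 cancels.
  numerator   = (1)*(0.143) + (-0.534)*(0.144) = 0.066104.
  denominator = (1)^2 + (-0.534)^2 + (0.143)^2 + (0.144)^2 = 1.326341.
  rho(2) = 0.066104 / 1.326341 = 0.0498.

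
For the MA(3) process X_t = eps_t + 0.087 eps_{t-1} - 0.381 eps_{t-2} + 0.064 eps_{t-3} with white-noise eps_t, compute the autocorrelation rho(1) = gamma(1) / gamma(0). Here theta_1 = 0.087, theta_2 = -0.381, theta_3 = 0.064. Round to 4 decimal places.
\rho(1) = 0.0255

For an MA(q) process with theta_0 = 1, the autocovariance is
  gamma(k) = sigma^2 * sum_{i=0..q-k} theta_i * theta_{i+k},
and rho(k) = gamma(k) / gamma(0). Sigma^2 cancels.
  numerator   = (1)*(0.087) + (0.087)*(-0.381) + (-0.381)*(0.064) = 0.029469.
  denominator = (1)^2 + (0.087)^2 + (-0.381)^2 + (0.064)^2 = 1.156826.
  rho(1) = 0.029469 / 1.156826 = 0.0255.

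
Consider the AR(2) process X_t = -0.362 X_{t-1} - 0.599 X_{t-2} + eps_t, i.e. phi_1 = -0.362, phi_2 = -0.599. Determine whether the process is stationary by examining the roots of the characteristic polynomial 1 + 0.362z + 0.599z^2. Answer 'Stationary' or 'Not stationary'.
\text{Stationary}

The AR(p) characteristic polynomial is P(z) = 1 + 0.362z + 0.599z^2.
Stationarity requires all roots to lie outside the unit circle, i.e. |z| > 1 for every root.
Set 1 + (0.362) z + (0.599) z^2 = 0, i.e. a z^2 + b z + c = 0 with a = 0.599, b = 0.362, c = 1.
Discriminant D = b^2 - 4ac = (0.362)^2 - 4*(0.599)*1 = 0.131044 - (2.396) = -2.264956.
D < 0, so the roots are the complex-conjugate pair z = (-b +/- i sqrt(-D)) / (2a) = -0.3022 +/- 1.2562i.
For a conjugate pair |z|^2 = z * conj(z) = (product of roots) = c/a = 1/(0.599) = 1.669449, so |z| = sqrt(1.669449) = 1.2921 for both roots.
Moduli of all roots: 1.2921, 1.2921.
All moduli strictly greater than 1? Yes.
Verdict: Stationary.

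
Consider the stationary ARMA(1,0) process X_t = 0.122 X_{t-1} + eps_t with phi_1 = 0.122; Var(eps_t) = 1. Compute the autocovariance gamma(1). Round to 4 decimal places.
\gamma(1) = 0.1238

Multiply the model equation by X_{t-k} and take expectations. With theta_0 = psi_0 = 1 and psi_j the MA(infinity) weights, this gives
  gamma(k) - sum_i phi_i gamma(k-i) = c_k,
  c_k = sigma^2 * sum_{j=k..q} theta_j psi_{j-k}   (c_k = 0 for k > q),
using gamma(-m) = gamma(m).
Pure AR (q = 0): c_0 = sigma^2 = 1, c_k = 0 for k >= 1.
Equations for k = 0 and k = 1 (AR order 1):
  gamma(0) = phi_1 gamma(1) + c_0
  gamma(1) = phi_1 gamma(0) + c_1
Substituting the second into the first: gamma(0) (1 - phi_1^2) = c_0 + phi_1 c_1, so
  gamma(0) = c_0 / (1 - phi_1^2) = 1 / (1 - (0.122)^2) = 1 / 0.985116 = 1.015109.
  gamma(1) = phi_1 gamma(0) = (0.122)(1.015109) = 0.123843.
Therefore gamma(1) = 0.1238 (to 4 decimal places).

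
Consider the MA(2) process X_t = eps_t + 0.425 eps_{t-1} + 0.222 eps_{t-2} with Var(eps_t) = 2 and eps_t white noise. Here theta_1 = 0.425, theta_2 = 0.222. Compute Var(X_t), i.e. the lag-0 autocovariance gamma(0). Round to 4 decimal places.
\gamma(0) = 2.4598

For an MA(q) process X_t = eps_t + sum_i theta_i eps_{t-i} with
Var(eps_t) = sigma^2, the variance is
  gamma(0) = sigma^2 * (1 + sum_i theta_i^2).
  sum_i theta_i^2 = (0.425)^2 + (0.222)^2 = 0.180625 + 0.049284 = 0.229909.
  gamma(0) = 2 * (1 + 0.229909) = 2 * 1.229909 = 2.459818, which rounds to 2.4598.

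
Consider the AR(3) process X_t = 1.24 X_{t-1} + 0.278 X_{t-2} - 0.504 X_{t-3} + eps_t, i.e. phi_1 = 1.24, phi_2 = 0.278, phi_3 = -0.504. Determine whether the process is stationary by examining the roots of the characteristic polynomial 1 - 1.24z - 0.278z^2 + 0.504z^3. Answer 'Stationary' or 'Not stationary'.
\text{Not stationary}

The AR(p) characteristic polynomial is P(z) = 1 - 1.24z - 0.278z^2 + 0.504z^3.
Stationarity requires all roots to lie outside the unit circle, i.e. |z| > 1 for every root.
Degree 3: look for a simple real root z0 first, then factor out (1 - z/z0) and solve the remaining quadratic.
Testing z0 = 1.25: P(1.25) = 1 + (-1.24)(1.25) + (-0.278)(1.25)^2 + (0.504)(1.25)^3
  = 1 + (-1.55) + (-0.434375) + (0.984375) = 0.  So z_0 = 1.25 is a root, |z_0| = 1.25.
Divide out the factor (1 - 0.8 z) = (1 - z/z0) (since 1/z0 = 0.8):
  P(z) = (1 - 0.8 z)(1 + (-0.44) z + (-0.63) z^2)
  [check: z-coef -0.44 - (0.8) = -1.24; z^2-coef -0.63 - (0.8)(-0.44) = -0.278; z^3-coef -(0.8)(-0.63) = 0.504.]
Remaining roots from the quadratic factor 1 + (-0.44) z + (-0.63) z^2:
  Set 1 + (-0.44) z + (-0.63) z^2 = 0, i.e. a z^2 + b z + c = 0 with a = -0.63, b = -0.44, c = 1.
  Discriminant D = b^2 - 4ac = (-0.44)^2 - 4*(-0.63)*1 = 0.1936 - (-2.52) = 2.7136.
  D >= 0, so the roots are real: z = (-b +/- sqrt(D)) / (2a) = (0.44 +/- 1.647301) / (-1.26).
    z_1 = (0.44 + 1.647301) / (-1.26) = -1.6566,   |z_1| = 1.6566.
    z_2 = (0.44 - 1.647301) / (-1.26) = 0.9582,   |z_2| = 0.9582.
Moduli of all roots: 1.2500, 1.6566, 0.9582.
All moduli strictly greater than 1? No.
Verdict: Not stationary.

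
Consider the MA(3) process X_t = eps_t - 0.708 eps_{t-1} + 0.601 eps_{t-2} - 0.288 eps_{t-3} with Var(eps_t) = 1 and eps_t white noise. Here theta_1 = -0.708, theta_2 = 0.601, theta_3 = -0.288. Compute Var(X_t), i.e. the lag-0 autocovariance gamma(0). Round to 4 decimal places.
\gamma(0) = 1.9454

For an MA(q) process X_t = eps_t + sum_i theta_i eps_{t-i} with
Var(eps_t) = sigma^2, the variance is
  gamma(0) = sigma^2 * (1 + sum_i theta_i^2).
  sum_i theta_i^2 = (-0.708)^2 + (0.601)^2 + (-0.288)^2 = 0.501264 + 0.361201 + 0.082944 = 0.945409.
  gamma(0) = 1 * (1 + 0.945409) = 1 * 1.945409 = 1.945409, which rounds to 1.9454.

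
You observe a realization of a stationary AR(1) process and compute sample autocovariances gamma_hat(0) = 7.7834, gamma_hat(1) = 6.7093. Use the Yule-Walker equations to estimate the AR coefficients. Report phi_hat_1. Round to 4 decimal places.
\hat\phi_{1} = 0.8620

The Yule-Walker equations for an AR(p) process read, in matrix form,
  Gamma_p phi = r_p,   with   (Gamma_p)_{ij} = gamma(|i - j|),
                       (r_p)_i = gamma(i),   i,j = 1..p.
Substitute the sample gammas (Toeplitz matrix and right-hand side of size 1):
  Gamma_p = [[7.7834]]
  r_p     = [6.7093]
With p = 1 this is the single equation gamma(0) phi_1 = gamma(1):
  phi_hat_1 = gamma(1) / gamma(0) = 6.7093 / 7.7834 = 0.8620.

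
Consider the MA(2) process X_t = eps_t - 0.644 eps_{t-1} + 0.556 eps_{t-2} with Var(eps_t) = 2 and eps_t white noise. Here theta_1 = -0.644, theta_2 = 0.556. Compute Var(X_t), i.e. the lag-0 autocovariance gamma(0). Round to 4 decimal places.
\gamma(0) = 3.4477

For an MA(q) process X_t = eps_t + sum_i theta_i eps_{t-i} with
Var(eps_t) = sigma^2, the variance is
  gamma(0) = sigma^2 * (1 + sum_i theta_i^2).
  sum_i theta_i^2 = (-0.644)^2 + (0.556)^2 = 0.414736 + 0.309136 = 0.723872.
  gamma(0) = 2 * (1 + 0.723872) = 2 * 1.723872 = 3.447744, which rounds to 3.4477.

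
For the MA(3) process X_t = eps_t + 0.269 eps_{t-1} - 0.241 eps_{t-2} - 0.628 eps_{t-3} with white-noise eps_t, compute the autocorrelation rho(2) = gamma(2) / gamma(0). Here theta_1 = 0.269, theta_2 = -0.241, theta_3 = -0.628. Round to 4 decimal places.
\rho(2) = -0.2688

For an MA(q) process with theta_0 = 1, the autocovariance is
  gamma(k) = sigma^2 * sum_{i=0..q-k} theta_i * theta_{i+k},
and rho(k) = gamma(k) / gamma(0). Sigma^2 cancels.
  numerator   = (1)*(-0.241) + (0.269)*(-0.628) = -0.409932.
  denominator = (1)^2 + (0.269)^2 + (-0.241)^2 + (-0.628)^2 = 1.524826.
  rho(2) = -0.409932 / 1.524826 = -0.2688.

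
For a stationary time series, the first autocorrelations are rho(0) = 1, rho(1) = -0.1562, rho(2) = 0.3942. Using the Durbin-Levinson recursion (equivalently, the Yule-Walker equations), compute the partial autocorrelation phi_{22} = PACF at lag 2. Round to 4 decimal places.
\phi_{22} = 0.3790

The PACF at lag k is phi_{kk}, the last component of the solution
to the Yule-Walker system G_k phi = r_k where
  (G_k)_{ij} = rho(|i - j|), (r_k)_i = rho(i), i,j = 1..k.
Equivalently, Durbin-Levinson gives phi_{kk} iteratively:
  phi_{11} = rho(1)
  phi_{kk} = [rho(k) - sum_{j=1..k-1} phi_{k-1,j} rho(k-j)]
            / [1 - sum_{j=1..k-1} phi_{k-1,j} rho(j)],
  phi_{k,j} = phi_{k-1,j} - phi_{kk} phi_{k-1,k-j},  j = 1..k-1.
Step k = 1:
  phi_11 = rho(1) = -0.1562.
Step k = 2:
  phi_22 = [rho(2) - phi_11 rho(1)] / [1 - phi_11 rho(1)] = [0.3942 - (-0.1562)(-0.1562)] / [1 - (-0.1562)(-0.1562)]
         = 0.36980156 / 0.97560156 = 0.379.
Therefore phi_{22} = 0.3790.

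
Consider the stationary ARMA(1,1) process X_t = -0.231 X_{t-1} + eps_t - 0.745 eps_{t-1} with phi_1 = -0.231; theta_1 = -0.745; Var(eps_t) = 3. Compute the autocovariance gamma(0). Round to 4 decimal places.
\gamma(0) = 6.0188

Multiply the model equation by X_{t-k} and take expectations. With theta_0 = psi_0 = 1 and psi_j the MA(infinity) weights, this gives
  gamma(k) - sum_i phi_i gamma(k-i) = c_k,
  c_k = sigma^2 * sum_{j=k..q} theta_j psi_{j-k}   (c_k = 0 for k > q),
using gamma(-m) = gamma(m).
psi-weights needed (psi_j = theta_j + sum_i phi_i psi_{j-i}):
  psi_1 = theta_1 + phi_1 = -0.745 + (-0.231) = -0.976
Right-hand sides:
  c_0 = sigma^2 (1 + theta_1 psi_1) = 3 * (1 + (-0.745)(-0.976)) = 3 * 1.72712 = 5.18136
  c_1 = sigma^2 theta_1 = 3 * (-0.745) = -2.235
  c_2 = 0
Equations for k = 0 and k = 1 (AR order 1):
  gamma(0) = phi_1 gamma(1) + c_0
  gamma(1) = phi_1 gamma(0) + c_1
Substituting the second into the first: gamma(0) (1 - phi_1^2) = c_0 + phi_1 c_1, so
  gamma(0) = (c_0 + phi_1 c_1) / (1 - phi_1^2) = (5.18136 + (-0.231)(-2.235)) / (1 - (-0.231)^2) = 5.697645 / 0.946639 = 6.018815.
Therefore gamma(0) = 6.0188 (to 4 decimal places).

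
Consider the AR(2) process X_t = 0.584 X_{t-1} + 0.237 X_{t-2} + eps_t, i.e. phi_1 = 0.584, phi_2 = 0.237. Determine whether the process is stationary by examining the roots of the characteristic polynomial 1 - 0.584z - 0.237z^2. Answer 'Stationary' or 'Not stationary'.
\text{Stationary}

The AR(p) characteristic polynomial is P(z) = 1 - 0.584z - 0.237z^2.
Stationarity requires all roots to lie outside the unit circle, i.e. |z| > 1 for every root.
Set 1 + (-0.584) z + (-0.237) z^2 = 0, i.e. a z^2 + b z + c = 0 with a = -0.237, b = -0.584, c = 1.
Discriminant D = b^2 - 4ac = (-0.584)^2 - 4*(-0.237)*1 = 0.341056 - (-0.948) = 1.289056.
D >= 0, so the roots are real: z = (-b +/- sqrt(D)) / (2a) = (0.584 +/- 1.135366) / (-0.474).
  z_1 = (0.584 + 1.135366) / (-0.474) = -3.6274,   |z_1| = 3.6274.
  z_2 = (0.584 - 1.135366) / (-0.474) = 1.1632,   |z_2| = 1.1632.
Moduli of all roots: 3.6274, 1.1632.
All moduli strictly greater than 1? Yes.
Verdict: Stationary.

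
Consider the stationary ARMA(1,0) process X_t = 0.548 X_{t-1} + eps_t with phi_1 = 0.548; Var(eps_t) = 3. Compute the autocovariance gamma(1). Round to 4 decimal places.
\gamma(1) = 2.3496

Multiply the model equation by X_{t-k} and take expectations. With theta_0 = psi_0 = 1 and psi_j the MA(infinity) weights, this gives
  gamma(k) - sum_i phi_i gamma(k-i) = c_k,
  c_k = sigma^2 * sum_{j=k..q} theta_j psi_{j-k}   (c_k = 0 for k > q),
using gamma(-m) = gamma(m).
Pure AR (q = 0): c_0 = sigma^2 = 3, c_k = 0 for k >= 1.
Equations for k = 0 and k = 1 (AR order 1):
  gamma(0) = phi_1 gamma(1) + c_0
  gamma(1) = phi_1 gamma(0) + c_1
Substituting the second into the first: gamma(0) (1 - phi_1^2) = c_0 + phi_1 c_1, so
  gamma(0) = c_0 / (1 - phi_1^2) = 3 / (1 - (0.548)^2) = 3 / 0.699696 = 4.287576.
  gamma(1) = phi_1 gamma(0) = (0.548)(4.287576) = 2.349592.
Therefore gamma(1) = 2.3496 (to 4 decimal places).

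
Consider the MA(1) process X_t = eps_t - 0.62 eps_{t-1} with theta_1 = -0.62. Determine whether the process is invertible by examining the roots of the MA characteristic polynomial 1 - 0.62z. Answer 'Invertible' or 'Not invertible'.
\text{Invertible}

The MA(q) characteristic polynomial is P(z) = 1 - 0.62z.
Invertibility requires all roots to lie outside the unit circle, i.e. |z| > 1 for every root.
This is linear in z: 1 + (-0.62) z = 0  =>  z = -1/(-0.62) = 1.612903,  |z| = 1.612903.
Moduli of all roots: 1.6129.
All moduli strictly greater than 1? Yes.
Verdict: Invertible.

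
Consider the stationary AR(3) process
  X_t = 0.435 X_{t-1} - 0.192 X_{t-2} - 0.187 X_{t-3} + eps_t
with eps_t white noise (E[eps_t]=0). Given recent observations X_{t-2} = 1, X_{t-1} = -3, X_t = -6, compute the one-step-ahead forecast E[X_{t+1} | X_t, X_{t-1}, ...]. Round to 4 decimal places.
E[X_{t+1} \mid \mathcal F_t] = -2.2210

For an AR(p) model X_t = c + sum_i phi_i X_{t-i} + eps_t, the
one-step-ahead conditional mean is
  E[X_{t+1} | X_t, ...] = c + sum_i phi_i X_{t+1-i}.
Substitute known values:
  E[X_{t+1} | ...] = (0.435) * (-6) + (-0.192) * (-3) + (-0.187) * (1)
                   = -2.2210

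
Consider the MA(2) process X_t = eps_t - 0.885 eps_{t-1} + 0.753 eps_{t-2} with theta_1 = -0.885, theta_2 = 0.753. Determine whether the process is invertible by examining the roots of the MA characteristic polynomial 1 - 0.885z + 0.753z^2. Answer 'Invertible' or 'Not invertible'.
\text{Invertible}

The MA(q) characteristic polynomial is P(z) = 1 - 0.885z + 0.753z^2.
Invertibility requires all roots to lie outside the unit circle, i.e. |z| > 1 for every root.
Set 1 + (-0.885) z + (0.753) z^2 = 0, i.e. a z^2 + b z + c = 0 with a = 0.753, b = -0.885, c = 1.
Discriminant D = b^2 - 4ac = (-0.885)^2 - 4*(0.753)*1 = 0.783225 - (3.012) = -2.228775.
D < 0, so the roots are the complex-conjugate pair z = (-b +/- i sqrt(-D)) / (2a) = 0.5876 +/- 0.9913i.
For a conjugate pair |z|^2 = z * conj(z) = (product of roots) = c/a = 1/(0.753) = 1.328021, so |z| = sqrt(1.328021) = 1.1524 for both roots.
Moduli of all roots: 1.1524, 1.1524.
All moduli strictly greater than 1? Yes.
Verdict: Invertible.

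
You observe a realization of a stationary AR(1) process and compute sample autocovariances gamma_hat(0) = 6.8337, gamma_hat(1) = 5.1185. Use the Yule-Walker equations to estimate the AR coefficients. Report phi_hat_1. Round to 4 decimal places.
\hat\phi_{1} = 0.7490

The Yule-Walker equations for an AR(p) process read, in matrix form,
  Gamma_p phi = r_p,   with   (Gamma_p)_{ij} = gamma(|i - j|),
                       (r_p)_i = gamma(i),   i,j = 1..p.
Substitute the sample gammas (Toeplitz matrix and right-hand side of size 1):
  Gamma_p = [[6.8337]]
  r_p     = [5.1185]
With p = 1 this is the single equation gamma(0) phi_1 = gamma(1):
  phi_hat_1 = gamma(1) / gamma(0) = 5.1185 / 6.8337 = 0.7490.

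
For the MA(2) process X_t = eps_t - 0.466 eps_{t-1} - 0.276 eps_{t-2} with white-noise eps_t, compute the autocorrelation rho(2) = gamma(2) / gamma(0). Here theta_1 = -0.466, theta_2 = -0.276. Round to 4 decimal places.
\rho(2) = -0.2134

For an MA(q) process with theta_0 = 1, the autocovariance is
  gamma(k) = sigma^2 * sum_{i=0..q-k} theta_i * theta_{i+k},
and rho(k) = gamma(k) / gamma(0). Sigma^2 cancels.
  numerator   = (1)*(-0.276) = -0.276.
  denominator = (1)^2 + (-0.466)^2 + (-0.276)^2 = 1.293332.
  rho(2) = -0.276 / 1.293332 = -0.2134.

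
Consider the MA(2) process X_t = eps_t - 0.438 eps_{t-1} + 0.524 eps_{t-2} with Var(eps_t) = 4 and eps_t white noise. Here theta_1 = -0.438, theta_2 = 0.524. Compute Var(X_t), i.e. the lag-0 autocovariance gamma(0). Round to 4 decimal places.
\gamma(0) = 5.8657

For an MA(q) process X_t = eps_t + sum_i theta_i eps_{t-i} with
Var(eps_t) = sigma^2, the variance is
  gamma(0) = sigma^2 * (1 + sum_i theta_i^2).
  sum_i theta_i^2 = (-0.438)^2 + (0.524)^2 = 0.191844 + 0.274576 = 0.46642.
  gamma(0) = 4 * (1 + 0.46642) = 4 * 1.46642 = 5.86568, which rounds to 5.8657.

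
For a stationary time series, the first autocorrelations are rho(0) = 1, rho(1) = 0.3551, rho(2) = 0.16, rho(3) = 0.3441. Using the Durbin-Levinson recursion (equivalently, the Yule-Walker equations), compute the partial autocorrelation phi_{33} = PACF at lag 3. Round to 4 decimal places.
\phi_{33} = 0.3160

The PACF at lag k is phi_{kk}, the last component of the solution
to the Yule-Walker system G_k phi = r_k where
  (G_k)_{ij} = rho(|i - j|), (r_k)_i = rho(i), i,j = 1..k.
Equivalently, Durbin-Levinson gives phi_{kk} iteratively:
  phi_{11} = rho(1)
  phi_{kk} = [rho(k) - sum_{j=1..k-1} phi_{k-1,j} rho(k-j)]
            / [1 - sum_{j=1..k-1} phi_{k-1,j} rho(j)],
  phi_{k,j} = phi_{k-1,j} - phi_{kk} phi_{k-1,k-j},  j = 1..k-1.
Step k = 1:
  phi_11 = rho(1) = 0.3551.
Step k = 2:
  phi_22 = [rho(2) - phi_11 rho(1)] / [1 - phi_11 rho(1)] = [0.16 - (0.3551)(0.3551)] / [1 - (0.3551)(0.3551)]
         = 0.03390399 / 0.87390399 = 0.038796.
  Update: phi_21 = phi_11 - phi_22 phi_11 = 0.3551 - (0.038796)(0.3551) = 0.341324.
Step k = 3:
  phi_33 = [rho(3) - phi_21 rho(2) - phi_22 rho(1)] / [1 - phi_21 rho(1) - phi_22 rho(2)]
    numerator   = 0.3441 - (0.341324)(0.16) - (0.038796)(0.3551) = 0.27571177
    denominator = 1 - (0.341324)(0.3551) - (0.038796)(0.16) = 0.87258865
  phi_33 = 0.27571177 / 0.87258865 = 0.316.
Therefore phi_{33} = 0.3160.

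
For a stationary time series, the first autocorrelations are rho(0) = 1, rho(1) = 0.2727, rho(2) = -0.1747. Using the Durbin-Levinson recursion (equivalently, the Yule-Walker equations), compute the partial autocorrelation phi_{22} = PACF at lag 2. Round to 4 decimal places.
\phi_{22} = -0.2691

The PACF at lag k is phi_{kk}, the last component of the solution
to the Yule-Walker system G_k phi = r_k where
  (G_k)_{ij} = rho(|i - j|), (r_k)_i = rho(i), i,j = 1..k.
Equivalently, Durbin-Levinson gives phi_{kk} iteratively:
  phi_{11} = rho(1)
  phi_{kk} = [rho(k) - sum_{j=1..k-1} phi_{k-1,j} rho(k-j)]
            / [1 - sum_{j=1..k-1} phi_{k-1,j} rho(j)],
  phi_{k,j} = phi_{k-1,j} - phi_{kk} phi_{k-1,k-j},  j = 1..k-1.
Step k = 1:
  phi_11 = rho(1) = 0.2727.
Step k = 2:
  phi_22 = [rho(2) - phi_11 rho(1)] / [1 - phi_11 rho(1)] = [-0.1747 - (0.2727)(0.2727)] / [1 - (0.2727)(0.2727)]
         = -0.24906529 / 0.92563471 = -0.2691.
Therefore phi_{22} = -0.2691.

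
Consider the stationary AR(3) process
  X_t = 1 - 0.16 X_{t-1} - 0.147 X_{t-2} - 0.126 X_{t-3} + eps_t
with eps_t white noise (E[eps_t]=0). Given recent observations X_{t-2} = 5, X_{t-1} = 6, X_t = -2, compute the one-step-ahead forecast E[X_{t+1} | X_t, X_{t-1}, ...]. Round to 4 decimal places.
E[X_{t+1} \mid \mathcal F_t] = -0.1920

For an AR(p) model X_t = c + sum_i phi_i X_{t-i} + eps_t, the
one-step-ahead conditional mean is
  E[X_{t+1} | X_t, ...] = c + sum_i phi_i X_{t+1-i}.
Substitute known values:
  E[X_{t+1} | ...] = 1 + (-0.16) * (-2) + (-0.147) * (6) + (-0.126) * (5)
                   = -0.1920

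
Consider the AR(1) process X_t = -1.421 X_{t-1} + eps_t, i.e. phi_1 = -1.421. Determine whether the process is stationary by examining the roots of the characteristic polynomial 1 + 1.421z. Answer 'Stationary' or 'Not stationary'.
\text{Not stationary}

The AR(p) characteristic polynomial is P(z) = 1 + 1.421z.
Stationarity requires all roots to lie outside the unit circle, i.e. |z| > 1 for every root.
This is linear in z: 1 + (1.421) z = 0  =>  z = -1/(1.421) = -0.70373,  |z| = 0.70373.
Moduli of all roots: 0.7037.
All moduli strictly greater than 1? No.
Verdict: Not stationary.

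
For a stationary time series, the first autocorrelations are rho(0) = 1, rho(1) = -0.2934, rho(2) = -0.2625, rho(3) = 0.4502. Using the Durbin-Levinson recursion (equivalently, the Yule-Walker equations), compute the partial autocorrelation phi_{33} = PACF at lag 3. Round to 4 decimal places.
\phi_{33} = 0.2969

The PACF at lag k is phi_{kk}, the last component of the solution
to the Yule-Walker system G_k phi = r_k where
  (G_k)_{ij} = rho(|i - j|), (r_k)_i = rho(i), i,j = 1..k.
Equivalently, Durbin-Levinson gives phi_{kk} iteratively:
  phi_{11} = rho(1)
  phi_{kk} = [rho(k) - sum_{j=1..k-1} phi_{k-1,j} rho(k-j)]
            / [1 - sum_{j=1..k-1} phi_{k-1,j} rho(j)],
  phi_{k,j} = phi_{k-1,j} - phi_{kk} phi_{k-1,k-j},  j = 1..k-1.
Step k = 1:
  phi_11 = rho(1) = -0.2934.
Step k = 2:
  phi_22 = [rho(2) - phi_11 rho(1)] / [1 - phi_11 rho(1)] = [-0.2625 - (-0.2934)(-0.2934)] / [1 - (-0.2934)(-0.2934)]
         = -0.34858356 / 0.91391644 = -0.381417.
  Update: phi_21 = phi_11 - phi_22 phi_11 = -0.2934 - (-0.381417)(-0.2934) = -0.405308.
Step k = 3:
  phi_33 = [rho(3) - phi_21 rho(2) - phi_22 rho(1)] / [1 - phi_21 rho(1) - phi_22 rho(2)]
    numerator   = 0.4502 - (-0.405308)(-0.2625) - (-0.381417)(-0.2934) = 0.23189885
    denominator = 1 - (-0.405308)(-0.2934) - (-0.381417)(-0.2625) = 0.78096063
  phi_33 = 0.23189885 / 0.78096063 = 0.2969.
Therefore phi_{33} = 0.2969.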